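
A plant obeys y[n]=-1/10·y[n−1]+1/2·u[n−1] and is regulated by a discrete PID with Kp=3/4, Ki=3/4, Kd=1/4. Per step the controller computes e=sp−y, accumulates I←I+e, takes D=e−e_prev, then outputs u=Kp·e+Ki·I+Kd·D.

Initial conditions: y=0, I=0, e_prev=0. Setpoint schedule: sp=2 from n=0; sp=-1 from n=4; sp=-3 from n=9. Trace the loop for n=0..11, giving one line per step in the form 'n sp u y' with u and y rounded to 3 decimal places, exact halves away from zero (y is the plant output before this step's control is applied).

0 2 3.500 0.000
1 2 1.438 1.750
2 2 4.173 0.544
3 2 2.359 2.032
4 -1 -0.695 0.976
5 -1 0.796 -0.445
6 -1 -1.529 0.443
7 -1 -0.199 -0.809
8 -1 -2.038 -0.019
9 -3 -4.329 -1.017
10 -3 -3.736 -2.063
11 -3 -5.402 -1.662

(exact arithmetic carried between steps; '≈' marks a value shown rounded to 6 d.p. or computed from one; I and e_prev carry over from the previous line; the table rounds u and y to 3 d.p., halves away from zero)
n=0: y=0, sp=2, e=sp−y=2; I=2, D=e−e_prev=2; u=3/4·2+3/4·2+1/4·2=3.5; next y=-1/10·0+1/2·3.5=1.75
n=1: y=1.75, sp=2, e=sp−y=0.25; I=2.25, D=e−e_prev=-1.75; u=3/4·0.25+3/4·2.25+1/4·(-1.75)=1.4375; next y=-1/10·1.75+1/2·1.4375=0.54375
n=2: y=0.54375, sp=2, e=sp−y=1.45625; I=3.70625, D=e−e_prev=1.20625; u=3/4·1.45625+3/4·3.70625+1/4·1.20625≈4.173438; next y=-1/10·0.54375+1/2·4.173438≈2.032344
n=3: y≈2.032344, sp=2, e=sp−y≈-0.032344; I≈3.673906, D=e−e_prev≈-1.488594; u=3/4·(-0.032344)+3/4·3.673906+1/4·(-1.488594)≈2.359023; next y=-1/10·2.032344+1/2·2.359023≈0.976277
n=4: y≈0.976277, sp=-1, e=sp−y≈-1.976277; I≈1.697629, D=e−e_prev≈-1.943934; u=3/4·(-1.976277)+3/4·1.697629+1/4·(-1.943934)≈-0.694970; next y=-1/10·0.976277+1/2·(-0.694970)≈-0.445113
n=5: y≈-0.445113, sp=-1, e=sp−y≈-0.554887; I≈1.142742, D=e−e_prev≈1.421390; u=3/4·(-0.554887)+3/4·1.142742+1/4·1.421390≈0.796238; next y=-1/10·(-0.445113)+1/2·0.796238≈0.442630
n=6: y≈0.442630, sp=-1, e=sp−y≈-1.442630; I≈-0.299889, D=e−e_prev≈-0.887743; u=3/4·(-1.442630)+3/4·(-0.299889)+1/4·(-0.887743)≈-1.528825; next y=-1/10·0.442630+1/2·(-1.528825)≈-0.808676
n=7: y≈-0.808676, sp=-1, e=sp−y≈-0.191324; I≈-0.491213, D=e−e_prev≈1.251306; u=3/4·(-0.191324)+3/4·(-0.491213)+1/4·1.251306≈-0.199077; next y=-1/10·(-0.808676)+1/2·(-0.199077)≈-0.018671
n=8: y≈-0.018671, sp=-1, e=sp−y≈-0.981329; I≈-1.472542, D=e−e_prev≈-0.790005; u=3/4·(-0.981329)+3/4·(-1.472542)+1/4·(-0.790005)≈-2.037905; next y=-1/10·(-0.018671)+1/2·(-2.037905)≈-1.017085
n=9: y≈-1.017085, sp=-3, e=sp−y≈-1.982915; I≈-3.455457, D=e−e_prev≈-1.001586; u=3/4·(-1.982915)+3/4·(-3.455457)+1/4·(-1.001586)≈-4.329175; next y=-1/10·(-1.017085)+1/2·(-4.329175)≈-2.062879
n=10: y≈-2.062879, sp=-3, e=sp−y≈-0.937121; I≈-4.392578, D=e−e_prev≈1.045794; u=3/4·(-0.937121)+3/4·(-4.392578)+1/4·1.045794≈-3.735826; next y=-1/10·(-2.062879)+1/2·(-3.735826)≈-1.661625
n=11: y≈-1.661625, sp=-3, e=sp−y≈-1.338375; I≈-5.730953, D=e−e_prev≈-0.401254; u=3/4·(-1.338375)+3/4·(-5.730953)+1/4·(-0.401254)≈-5.402310; next y=-1/10·(-1.661625)+1/2·(-5.402310)≈-2.534992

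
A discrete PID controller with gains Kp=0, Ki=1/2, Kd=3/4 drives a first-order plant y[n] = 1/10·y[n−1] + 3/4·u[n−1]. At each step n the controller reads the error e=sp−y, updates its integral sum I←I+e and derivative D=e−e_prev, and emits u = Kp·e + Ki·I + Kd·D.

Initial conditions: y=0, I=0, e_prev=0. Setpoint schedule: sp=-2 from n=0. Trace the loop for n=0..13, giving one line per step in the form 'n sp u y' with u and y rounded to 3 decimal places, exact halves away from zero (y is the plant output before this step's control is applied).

0 -2 -2.500 0.000
1 -2 0.344 -1.875
2 -2 -3.557 0.070
3 -2 0.281 -2.660
4 -2 -4.693 -0.056
5 -2 0.626 -3.526
6 -2 -5.767 0.117
7 -2 1.444 -4.313
8 -2 -6.928 0.652
9 -2 2.698 -5.131
10 -2 -8.375 1.511
11 -2 4.402 -6.130
12 -2 -10.287 2.688
13 -2 6.651 -7.447

(exact arithmetic carried between steps; '≈' marks a value shown rounded to 6 d.p. or computed from one; I and e_prev carry over from the previous line; the table rounds u and y to 3 d.p., halves away from zero)
n=0: y=0, sp=-2, e=sp−y=-2; I=-2, D=e−e_prev=-2; u=0·(-2)+1/2·(-2)+3/4·(-2)=-2.5; next y=1/10·0+3/4·(-2.5)=-1.875
n=1: y=-1.875, sp=-2, e=sp−y=-0.125; I=-2.125, D=e−e_prev=1.875; u=0·(-0.125)+1/2·(-2.125)+3/4·1.875=0.34375; next y=1/10·(-1.875)+3/4·0.34375≈0.070313
n=2: y≈0.070313, sp=-2, e=sp−y≈-2.070313; I≈-4.195313, D=e−e_prev≈-1.945313; u=0·(-2.070313)+1/2·(-4.195313)+3/4·(-1.945313)≈-3.556641; next y=1/10·0.070313+3/4·(-3.556641)≈-2.660449
n=3: y≈-2.660449, sp=-2, e=sp−y≈0.660449; I≈-3.534863, D=e−e_prev≈2.730762; u=0·0.660449+1/2·(-3.534863)+3/4·2.730762≈0.280640; next y=1/10·(-2.660449)+3/4·0.280640≈-0.055565
n=4: y≈-0.055565, sp=-2, e=sp−y≈-1.944435; I≈-5.479298, D=e−e_prev≈-2.604884; u=0·(-1.944435)+1/2·(-5.479298)+3/4·(-2.604884)≈-4.693312; next y=1/10·(-0.055565)+3/4·(-4.693312)≈-3.525541
n=5: y≈-3.525541, sp=-2, e=sp−y≈1.525541; I≈-3.953758, D=e−e_prev≈3.469975; u=0·1.525541+1/2·(-3.953758)+3/4·3.469975≈0.625603; next y=1/10·(-3.525541)+3/4·0.625603≈0.116648
n=6: y≈0.116648, sp=-2, e=sp−y≈-2.116648; I≈-6.070406, D=e−e_prev≈-3.642189; u=0·(-2.116648)+1/2·(-6.070406)+3/4·(-3.642189)≈-5.766844; next y=1/10·0.116648+3/4·(-5.766844)≈-4.313468
n=7: y≈-4.313468, sp=-2, e=sp−y≈2.313468; I≈-3.756937, D=e−e_prev≈4.430116; u=0·2.313468+1/2·(-3.756937)+3/4·4.430116≈1.444119; next y=1/10·(-4.313468)+3/4·1.444119≈0.651742
n=8: y≈0.651742, sp=-2, e=sp−y≈-2.651742; I≈-6.408679, D=e−e_prev≈-4.965211; u=0·(-2.651742)+1/2·(-6.408679)+3/4·(-4.965211)≈-6.928248; next y=1/10·0.651742+3/4·(-6.928248)≈-5.131011
n=9: y≈-5.131011, sp=-2, e=sp−y≈3.131011; I≈-3.277668, D=e−e_prev≈5.782754; u=0·3.131011+1/2·(-3.277668)+3/4·5.782754≈2.698231; next y=1/10·(-5.131011)+3/4·2.698231≈1.510572
n=10: y≈1.510572, sp=-2, e=sp−y≈-3.510572; I≈-6.788240, D=e−e_prev≈-6.641584; u=0·(-3.510572)+1/2·(-6.788240)+3/4·(-6.641584)≈-8.375308; next y=1/10·1.510572+3/4·(-8.375308)≈-6.130424
n=11: y≈-6.130424, sp=-2, e=sp−y≈4.130424; I≈-2.657816, D=e−e_prev≈7.640996; u=0·4.130424+1/2·(-2.657816)+3/4·7.640996≈4.401839; next y=1/10·(-6.130424)+3/4·4.401839≈2.688337
n=12: y≈2.688337, sp=-2, e=sp−y≈-4.688337; I≈-7.346153, D=e−e_prev≈-8.818760; u=0·(-4.688337)+1/2·(-7.346153)+3/4·(-8.818760)≈-10.287147; next y=1/10·2.688337+3/4·(-10.287147)≈-7.446527
n=13: y≈-7.446527, sp=-2, e=sp−y≈5.446527; I≈-1.899627, D=e−e_prev≈10.134863; u=0·5.446527+1/2·(-1.899627)+3/4·10.134863≈6.651334; next y=1/10·(-7.446527)+3/4·6.651334≈4.243848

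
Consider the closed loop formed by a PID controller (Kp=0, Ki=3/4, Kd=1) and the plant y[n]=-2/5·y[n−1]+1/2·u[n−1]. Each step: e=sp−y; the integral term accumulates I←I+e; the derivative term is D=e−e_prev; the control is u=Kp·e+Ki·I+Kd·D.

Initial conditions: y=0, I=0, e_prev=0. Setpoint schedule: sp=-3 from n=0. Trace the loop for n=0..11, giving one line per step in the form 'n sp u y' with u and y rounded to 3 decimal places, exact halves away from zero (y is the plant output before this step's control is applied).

0 -3 -5.250 0.000
1 -3 0.094 -2.625
2 -3 -9.326 1.097
3 -3 2.171 -5.102
4 -3 -16.850 3.126
5 -3 9.186 -9.675
6 -3 -30.351 8.463
7 -3 26.482 -18.561
8 -3 -57.517 20.665
9 -3 64.917 -37.025
10 -3 -114.768 47.269
11 -3 148.054 -76.291

(exact arithmetic carried between steps; '≈' marks a value shown rounded to 6 d.p. or computed from one; I and e_prev carry over from the previous line; the table rounds u and y to 3 d.p., halves away from zero)
n=0: y=0, sp=-3, e=sp−y=-3; I=-3, D=e−e_prev=-3; u=0·(-3)+3/4·(-3)+1·(-3)=-5.25; next y=-2/5·0+1/2·(-5.25)=-2.625
n=1: y=-2.625, sp=-3, e=sp−y=-0.375; I=-3.375, D=e−e_prev=2.625; u=0·(-0.375)+3/4·(-3.375)+1·2.625=0.09375; next y=-2/5·(-2.625)+1/2·0.09375=1.096875
n=2: y=1.096875, sp=-3, e=sp−y=-4.096875; I=-7.471875, D=e−e_prev=-3.721875; u=0·(-4.096875)+3/4·(-7.471875)+1·(-3.721875)≈-9.325781; next y=-2/5·1.096875+1/2·(-9.325781)≈-5.101641
n=3: y≈-5.101641, sp=-3, e=sp−y≈2.101641; I≈-5.370234, D=e−e_prev≈6.198516; u=0·2.101641+3/4·(-5.370234)+1·6.198516≈2.170840; next y=-2/5·(-5.101641)+1/2·2.170840≈3.126076
n=4: y≈3.126076, sp=-3, e=sp−y≈-6.126076; I≈-11.496311, D=e−e_prev≈-8.227717; u=0·(-6.126076)+3/4·(-11.496311)+1·(-8.227717)≈-16.849950; next y=-2/5·3.126076+1/2·(-16.849950)≈-9.675405
n=5: y≈-9.675405, sp=-3, e=sp−y≈6.675405; I≈-4.820905, D=e−e_prev≈12.801481; u=0·6.675405+3/4·(-4.820905)+1·12.801481≈9.185803; next y=-2/5·(-9.675405)+1/2·9.185803≈8.463063
n=6: y≈8.463063, sp=-3, e=sp−y≈-11.463063; I≈-16.283969, D=e−e_prev≈-18.138469; u=0·(-11.463063)+3/4·(-16.283969)+1·(-18.138469)≈-30.351445; next y=-2/5·8.463063+1/2·(-30.351445)≈-18.560948
n=7: y≈-18.560948, sp=-3, e=sp−y≈15.560948; I≈-0.723021, D=e−e_prev≈27.024011; u=0·15.560948+3/4·(-0.723021)+1·27.024011≈26.481746; next y=-2/5·(-18.560948)+1/2·26.481746≈20.665252
n=8: y≈20.665252, sp=-3, e=sp−y≈-23.665252; I≈-24.388273, D=e−e_prev≈-39.226200; u=0·(-23.665252)+3/4·(-24.388273)+1·(-39.226200)≈-57.517405; next y=-2/5·20.665252+1/2·(-57.517405)≈-37.024803
n=9: y≈-37.024803, sp=-3, e=sp−y≈34.024803; I≈9.636530, D=e−e_prev≈57.690055; u=0·34.024803+3/4·9.636530+1·57.690055≈64.917453; next y=-2/5·(-37.024803)+1/2·64.917453≈47.268648
n=10: y≈47.268648, sp=-3, e=sp−y≈-50.268648; I≈-40.632117, D=e−e_prev≈-84.293451; u=0·(-50.268648)+3/4·(-40.632117)+1·(-84.293451)≈-114.767539; next y=-2/5·47.268648+1/2·(-114.767539)≈-76.291229
n=11: y≈-76.291229, sp=-3, e=sp−y≈73.291229; I≈32.659111, D=e−e_prev≈123.559877; u=0·73.291229+3/4·32.659111+1·123.559877≈148.054210; next y=-2/5·(-76.291229)+1/2·148.054210≈104.543597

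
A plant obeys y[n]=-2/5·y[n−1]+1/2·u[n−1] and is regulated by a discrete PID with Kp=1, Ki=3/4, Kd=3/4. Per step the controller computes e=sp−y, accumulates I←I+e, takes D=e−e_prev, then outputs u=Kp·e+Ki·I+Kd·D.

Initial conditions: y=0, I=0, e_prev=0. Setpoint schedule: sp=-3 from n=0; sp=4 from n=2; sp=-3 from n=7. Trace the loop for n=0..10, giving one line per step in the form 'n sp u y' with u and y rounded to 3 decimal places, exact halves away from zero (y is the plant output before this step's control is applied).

(exact arithmetic carried between steps; '≈' marks a value shown rounded to 6 d.p. or computed from one; I and e_prev carry over from the previous line; the table rounds u and y to 3 d.p., halves away from zero)
n=0: y=0, sp=-3, e=sp−y=-3; I=-3, D=e−e_prev=-3; u=1·(-3)+3/4·(-3)+3/4·(-3)=-7.5; next y=-2/5·0+1/2·(-7.5)=-3.75
n=1: y=-3.75, sp=-3, e=sp−y=0.75; I=-2.25, D=e−e_prev=3.75; u=1·0.75+3/4·(-2.25)+3/4·3.75=1.875; next y=-2/5·(-3.75)+1/2·1.875=2.4375
n=2: y=2.4375, sp=4, e=sp−y=1.5625; I=-0.6875, D=e−e_prev=0.8125; u=1·1.5625+3/4·(-0.6875)+3/4·0.8125=1.65625; next y=-2/5·2.4375+1/2·1.65625=-0.146875
n=3: y=-0.146875, sp=4, e=sp−y=4.146875; I=3.459375, D=e−e_prev=2.584375; u=1·4.146875+3/4·3.459375+3/4·2.584375≈8.679688; next y=-2/5·(-0.146875)+1/2·8.679688≈4.398594
n=4: y≈4.398594, sp=4, e=sp−y≈-0.398594; I≈3.060781, D=e−e_prev≈-4.545469; u=1·(-0.398594)+3/4·3.060781+3/4·(-4.545469)≈-1.512109; next y=-2/5·4.398594+1/2·(-1.512109)≈-2.515492
n=5: y≈-2.515492, sp=4, e=sp−y≈6.515492; I≈9.576273, D=e−e_prev≈6.914086; u=1·6.515492+3/4·9.576273+3/4·6.914086≈18.883262; next y=-2/5·(-2.515492)+1/2·18.883262≈10.447828
n=6: y≈10.447828, sp=4, e=sp−y≈-6.447828; I≈3.128446, D=e−e_prev≈-12.963320; u=1·(-6.447828)+3/4·3.128446+3/4·(-12.963320)≈-13.823983; next y=-2/5·10.447828+1/2·(-13.823983)≈-11.091123
n=7: y≈-11.091123, sp=-3, e=sp−y≈8.091123; I≈11.219568, D=e−e_prev≈14.538951; u=1·8.091123+3/4·11.219568+3/4·14.538951≈27.410012; next y=-2/5·(-11.091123)+1/2·27.410012≈18.141455
n=8: y≈18.141455, sp=-3, e=sp−y≈-21.141455; I≈-9.921887, D=e−e_prev≈-29.232578; u=1·(-21.141455)+3/4·(-9.921887)+3/4·(-29.232578)≈-50.507304; next y=-2/5·18.141455+1/2·(-50.507304)≈-32.510234
n=9: y≈-32.510234, sp=-3, e=sp−y≈29.510234; I≈19.588347, D=e−e_prev≈50.651689; u=1·29.510234+3/4·19.588347+3/4·50.651689≈82.190261; next y=-2/5·(-32.510234)+1/2·82.190261≈54.099224
n=10: y≈54.099224, sp=-3, e=sp−y≈-57.099224; I≈-37.510877, D=e−e_prev≈-86.609458; u=1·(-57.099224)+3/4·(-37.510877)+3/4·(-86.609458)≈-150.189475; next y=-2/5·54.099224+1/2·(-150.189475)≈-96.734427

0 -3 -7.500 0.000
1 -3 1.875 -3.750
2 4 1.656 2.438
3 4 8.680 -0.147
4 4 -1.512 4.399
5 4 18.883 -2.515
6 4 -13.824 10.448
7 -3 27.410 -11.091
8 -3 -50.507 18.141
9 -3 82.190 -32.510
10 -3 -150.189 54.099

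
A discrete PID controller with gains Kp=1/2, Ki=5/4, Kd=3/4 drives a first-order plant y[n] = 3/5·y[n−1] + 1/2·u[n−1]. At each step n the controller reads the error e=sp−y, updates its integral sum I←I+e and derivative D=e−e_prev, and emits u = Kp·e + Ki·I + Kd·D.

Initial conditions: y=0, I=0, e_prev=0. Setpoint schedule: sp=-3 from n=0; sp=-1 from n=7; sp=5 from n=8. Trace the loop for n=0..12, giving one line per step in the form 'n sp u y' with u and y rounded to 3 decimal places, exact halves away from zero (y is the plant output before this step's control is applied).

0 -3 -7.500 0.000
1 -3 0.375 -3.750
2 -3 -5.719 -2.063
3 -3 -0.539 -4.097
4 -3 -4.117 -2.728
5 -3 -1.012 -3.695
6 -3 -3.299 -2.723
7 -1 3.484 -3.283
8 5 11.780 -0.228
9 5 1.154 5.753
10 5 9.009 4.029
11 5 1.697 6.922
12 5 6.265 5.002

(exact arithmetic carried between steps; '≈' marks a value shown rounded to 6 d.p. or computed from one; I and e_prev carry over from the previous line; the table rounds u and y to 3 d.p., halves away from zero)
n=0: y=0, sp=-3, e=sp−y=-3; I=-3, D=e−e_prev=-3; u=1/2·(-3)+5/4·(-3)+3/4·(-3)=-7.5; next y=3/5·0+1/2·(-7.5)=-3.75
n=1: y=-3.75, sp=-3, e=sp−y=0.75; I=-2.25, D=e−e_prev=3.75; u=1/2·0.75+5/4·(-2.25)+3/4·3.75=0.375; next y=3/5·(-3.75)+1/2·0.375=-2.0625
n=2: y=-2.0625, sp=-3, e=sp−y=-0.9375; I=-3.1875, D=e−e_prev=-1.6875; u=1/2·(-0.9375)+5/4·(-3.1875)+3/4·(-1.6875)=-5.71875; next y=3/5·(-2.0625)+1/2·(-5.71875)=-4.096875
n=3: y=-4.096875, sp=-3, e=sp−y=1.096875; I=-2.090625, D=e−e_prev=2.034375; u=1/2·1.096875+5/4·(-2.090625)+3/4·2.034375≈-0.539063; next y=3/5·(-4.096875)+1/2·(-0.539063)≈-2.727656
n=4: y≈-2.727656, sp=-3, e=sp−y≈-0.272344; I≈-2.362969, D=e−e_prev≈-1.369219; u=1/2·(-0.272344)+5/4·(-2.362969)+3/4·(-1.369219)≈-4.116797; next y=3/5·(-2.727656)+1/2·(-4.116797)≈-3.694992
n=5: y≈-3.694992, sp=-3, e=sp−y≈0.694992; I≈-1.667977, D=e−e_prev≈0.967336; u=1/2·0.694992+5/4·(-1.667977)+3/4·0.967336≈-1.011973; next y=3/5·(-3.694992)+1/2·(-1.011973)≈-2.722982
n=6: y≈-2.722982, sp=-3, e=sp−y≈-0.277018; I≈-1.944995, D=e−e_prev≈-0.972011; u=1/2·(-0.277018)+5/4·(-1.944995)+3/4·(-0.972011)≈-3.298761; next y=3/5·(-2.722982)+1/2·(-3.298761)≈-3.283169
n=7: y≈-3.283169, sp=-1, e=sp−y≈2.283169; I≈0.338174, D=e−e_prev≈2.560188; u=1/2·2.283169+5/4·0.338174+3/4·2.560188≈3.484444; next y=3/5·(-3.283169)+1/2·3.484444≈-0.227680
n=8: y≈-0.227680, sp=5, e=sp−y≈5.227680; I≈5.565854, D=e−e_prev≈2.944511; u=1/2·5.227680+5/4·5.565854+3/4·2.944511≈11.779541; next y=3/5·(-0.227680)+1/2·11.779541≈5.753162
n=9: y≈5.753162, sp=5, e=sp−y≈-0.753162; I≈4.812692, D=e−e_prev≈-5.980842; u=1/2·(-0.753162)+5/4·4.812692+3/4·(-5.980842)≈1.153652; next y=3/5·5.753162+1/2·1.153652≈4.028723
n=10: y≈4.028723, sp=5, e=sp−y≈0.971277; I≈5.783968, D=e−e_prev≈1.724439; u=1/2·0.971277+5/4·5.783968+3/4·1.724439≈9.008928; next y=3/5·4.028723+1/2·9.008928≈6.921698
n=11: y≈6.921698, sp=5, e=sp−y≈-1.921698; I≈3.862270, D=e−e_prev≈-2.892975; u=1/2·(-1.921698)+5/4·3.862270+3/4·(-2.892975)≈1.697258; next y=3/5·6.921698+1/2·1.697258≈5.001648
n=12: y≈5.001648, sp=5, e=sp−y≈-0.001648; I≈3.860623, D=e−e_prev≈1.920050; u=1/2·(-0.001648)+5/4·3.860623+3/4·1.920050≈6.264992; next y=3/5·5.001648+1/2·6.264992≈6.133485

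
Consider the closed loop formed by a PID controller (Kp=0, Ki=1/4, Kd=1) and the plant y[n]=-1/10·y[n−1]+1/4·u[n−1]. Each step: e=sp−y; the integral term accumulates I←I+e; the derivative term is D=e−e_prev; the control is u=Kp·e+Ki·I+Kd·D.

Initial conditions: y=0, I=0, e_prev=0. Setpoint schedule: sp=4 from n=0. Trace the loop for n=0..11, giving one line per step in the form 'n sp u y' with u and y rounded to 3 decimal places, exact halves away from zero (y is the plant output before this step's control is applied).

0 4 5.000 0.000
1 4 0.438 1.250
2 4 3.957 -0.016
3 4 2.437 0.991
4 4 4.797 0.510
5 4 4.391 1.148
6 4 5.949 0.983
7 4 6.030 1.389
8 4 7.114 1.369
9 4 7.411 1.642
10 4 8.215 1.688
11 4 8.594 1.885

(exact arithmetic carried between steps; '≈' marks a value shown rounded to 6 d.p. or computed from one; I and e_prev carry over from the previous line; the table rounds u and y to 3 d.p., halves away from zero)
n=0: y=0, sp=4, e=sp−y=4; I=4, D=e−e_prev=4; u=0·4+1/4·4+1·4=5; next y=-1/10·0+1/4·5=1.25
n=1: y=1.25, sp=4, e=sp−y=2.75; I=6.75, D=e−e_prev=-1.25; u=0·2.75+1/4·6.75+1·(-1.25)=0.4375; next y=-1/10·1.25+1/4·0.4375=-0.015625
n=2: y=-0.015625, sp=4, e=sp−y=4.015625; I=10.765625, D=e−e_prev=1.265625; u=0·4.015625+1/4·10.765625+1·1.265625≈3.957031; next y=-1/10·(-0.015625)+1/4·3.957031≈0.990820
n=3: y≈0.990820, sp=4, e=sp−y≈3.009180; I≈13.774805, D=e−e_prev≈-1.006445; u=0·3.009180+1/4·13.774805+1·(-1.006445)≈2.437256; next y=-1/10·0.990820+1/4·2.437256≈0.510232
n=4: y≈0.510232, sp=4, e=sp−y≈3.489768; I≈17.264573, D=e−e_prev≈0.480588; u=0·3.489768+1/4·17.264573+1·0.480588≈4.796732; next y=-1/10·0.510232+1/4·4.796732≈1.148160
n=5: y≈1.148160, sp=4, e=sp−y≈2.851840; I≈20.116413, D=e−e_prev≈-0.637928; u=0·2.851840+1/4·20.116413+1·(-0.637928)≈4.391175; next y=-1/10·1.148160+1/4·4.391175≈0.982978
n=6: y≈0.982978, sp=4, e=sp−y≈3.017022; I≈23.133435, D=e−e_prev≈0.165182; u=0·3.017022+1/4·23.133435+1·0.165182≈5.948541; next y=-1/10·0.982978+1/4·5.948541≈1.388837
n=7: y≈1.388837, sp=4, e=sp−y≈2.611163; I≈25.744598, D=e−e_prev≈-0.405859; u=0·2.611163+1/4·25.744598+1·(-0.405859)≈6.030290; next y=-1/10·1.388837+1/4·6.030290≈1.368689
n=8: y≈1.368689, sp=4, e=sp−y≈2.631311; I≈28.375909, D=e−e_prev≈0.020149; u=0·2.631311+1/4·28.375909+1·0.020149≈7.114126; next y=-1/10·1.368689+1/4·7.114126≈1.641663
n=9: y≈1.641663, sp=4, e=sp−y≈2.358337; I≈30.734246, D=e−e_prev≈-0.272974; u=0·2.358337+1/4·30.734246+1·(-0.272974)≈7.410588; next y=-1/10·1.641663+1/4·7.410588≈1.688481
n=10: y≈1.688481, sp=4, e=sp−y≈2.311519; I≈33.045766, D=e−e_prev≈-0.046818; u=0·2.311519+1/4·33.045766+1·(-0.046818)≈8.214623; next y=-1/10·1.688481+1/4·8.214623≈1.884808
n=11: y≈1.884808, sp=4, e=sp−y≈2.115192; I≈35.160958, D=e−e_prev≈-0.196327; u=0·2.115192+1/4·35.160958+1·(-0.196327)≈8.593912; next y=-1/10·1.884808+1/4·8.593912≈1.959997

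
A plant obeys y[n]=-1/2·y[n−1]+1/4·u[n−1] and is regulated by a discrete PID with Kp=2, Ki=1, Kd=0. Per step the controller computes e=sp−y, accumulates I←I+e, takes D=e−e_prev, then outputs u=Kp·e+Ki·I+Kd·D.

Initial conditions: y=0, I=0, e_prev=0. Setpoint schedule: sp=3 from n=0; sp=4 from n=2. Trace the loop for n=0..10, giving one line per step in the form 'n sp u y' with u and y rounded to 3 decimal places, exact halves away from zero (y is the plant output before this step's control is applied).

(exact arithmetic carried between steps; '≈' marks a value shown rounded to 6 d.p. or computed from one; I and e_prev carry over from the previous line; the table rounds u and y to 3 d.p., halves away from zero)
n=0: y=0, sp=3, e=sp−y=3; I=3, D=e−e_prev=3; u=2·3+1·3+0·3=9; next y=-1/2·0+1/4·9=2.25
n=1: y=2.25, sp=3, e=sp−y=0.75; I=3.75, D=e−e_prev=-2.25; u=2·0.75+1·3.75+0·(-2.25)=5.25; next y=-1/2·2.25+1/4·5.25=0.1875
n=2: y=0.1875, sp=4, e=sp−y=3.8125; I=7.5625, D=e−e_prev=3.0625; u=2·3.8125+1·7.5625+0·3.0625=15.1875; next y=-1/2·0.1875+1/4·15.1875=3.703125
n=3: y=3.703125, sp=4, e=sp−y=0.296875; I=7.859375, D=e−e_prev=-3.515625; u=2·0.296875+1·7.859375+0·(-3.515625)=8.453125; next y=-1/2·3.703125+1/4·8.453125≈0.261719
n=4: y≈0.261719, sp=4, e=sp−y≈3.738281; I≈11.597656, D=e−e_prev≈3.441406; u=2·3.738281+1·11.597656+0·3.441406≈19.074219; next y=-1/2·0.261719+1/4·19.074219≈4.637695
n=5: y≈4.637695, sp=4, e=sp−y≈-0.637695; I≈10.959961, D=e−e_prev≈-4.375977; u=2·(-0.637695)+1·10.959961+0·(-4.375977)≈9.684570; next y=-1/2·4.637695+1/4·9.684570≈0.102295
n=6: y≈0.102295, sp=4, e=sp−y≈3.897705; I≈14.857666, D=e−e_prev≈4.535400; u=2·3.897705+1·14.857666+0·4.535400≈22.653076; next y=-1/2·0.102295+1/4·22.653076≈5.612122
n=7: y≈5.612122, sp=4, e=sp−y≈-1.612122; I≈13.245544, D=e−e_prev≈-5.509827; u=2·(-1.612122)+1·13.245544+0·(-5.509827)≈10.021301; next y=-1/2·5.612122+1/4·10.021301≈-0.300735
n=8: y≈-0.300735, sp=4, e=sp−y≈4.300735; I≈17.546280, D=e−e_prev≈5.912857; u=2·4.300735+1·17.546280+0·5.912857≈26.147751; next y=-1/2·(-0.300735)+1/4·26.147751≈6.687305
n=9: y≈6.687305, sp=4, e=sp−y≈-2.687305; I≈14.858974, D=e−e_prev≈-6.988041; u=2·(-2.687305)+1·14.858974+0·(-6.988041)≈9.484364; next y=-1/2·6.687305+1/4·9.484364≈-0.972562
n=10: y≈-0.972562, sp=4, e=sp−y≈4.972562; I≈19.831536, D=e−e_prev≈7.659867; u=2·4.972562+1·19.831536+0·7.659867≈29.776660; next y=-1/2·(-0.972562)+1/4·29.776660≈7.930446

0 3 9.000 0.000
1 3 5.250 2.250
2 4 15.188 0.188
3 4 8.453 3.703
4 4 19.074 0.262
5 4 9.685 4.638
6 4 22.653 0.102
7 4 10.021 5.612
8 4 26.148 -0.301
9 4 9.484 6.687
10 4 29.777 -0.973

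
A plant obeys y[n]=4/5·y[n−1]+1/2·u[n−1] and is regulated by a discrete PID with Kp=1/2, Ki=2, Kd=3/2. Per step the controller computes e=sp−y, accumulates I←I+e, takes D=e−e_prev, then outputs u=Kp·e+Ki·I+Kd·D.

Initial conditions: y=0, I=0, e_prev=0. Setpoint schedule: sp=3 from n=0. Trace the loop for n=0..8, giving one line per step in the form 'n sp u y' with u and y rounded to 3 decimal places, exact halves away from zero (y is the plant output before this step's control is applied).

(exact arithmetic carried between steps; '≈' marks a value shown rounded to 6 d.p. or computed from one; I and e_prev carry over from the previous line; the table rounds u and y to 3 d.p., halves away from zero)
n=0: y=0, sp=3, e=sp−y=3; I=3, D=e−e_prev=3; u=1/2·3+2·3+3/2·3=12; next y=4/5·0+1/2·12=6
n=1: y=6, sp=3, e=sp−y=-3; I=0, D=e−e_prev=-6; u=1/2·(-3)+2·0+3/2·(-6)=-10.5; next y=4/5·6+1/2·(-10.5)=-0.45
n=2: y=-0.45, sp=3, e=sp−y=3.45; I=3.45, D=e−e_prev=6.45; u=1/2·3.45+2·3.45+3/2·6.45=18.3; next y=4/5·(-0.45)+1/2·18.3=8.79
n=3: y=8.79, sp=3, e=sp−y=-5.79; I=-2.34, D=e−e_prev=-9.24; u=1/2·(-5.79)+2·(-2.34)+3/2·(-9.24)=-21.435; next y=4/5·8.79+1/2·(-21.435)=-3.6855
n=4: y=-3.6855, sp=3, e=sp−y=6.6855; I=4.3455, D=e−e_prev=12.4755; u=1/2·6.6855+2·4.3455+3/2·12.4755=30.747; next y=4/5·(-3.6855)+1/2·30.747=12.4251
n=5: y=12.4251, sp=3, e=sp−y=-9.4251; I=-5.0796, D=e−e_prev=-16.1106; u=1/2·(-9.4251)+2·(-5.0796)+3/2·(-16.1106)=-39.03765; next y=4/5·12.4251+1/2·(-39.03765)=-9.578745
n=6: y=-9.578745, sp=3, e=sp−y=12.578745; I=7.499145, D=e−e_prev=22.003845; u=1/2·12.578745+2·7.499145+3/2·22.003845=54.29343; next y=4/5·(-9.578745)+1/2·54.29343=19.483719
n=7: y=19.483719, sp=3, e=sp−y=-16.483719; I=-8.984574, D=e−e_prev=-29.062464; u=1/2·(-16.483719)+2·(-8.984574)+3/2·(-29.062464)≈-69.804704; next y=4/5·19.483719+1/2·(-69.804704)≈-19.315377
n=8: y≈-19.315377, sp=3, e=sp−y≈22.315377; I≈13.330803, D=e−e_prev≈38.799096; u=1/2·22.315377+2·13.330803+3/2·38.799096≈96.017937; next y=4/5·(-19.315377)+1/2·96.017937≈32.556667

0 3 12.000 0.000
1 3 -10.500 6.000
2 3 18.300 -0.450
3 3 -21.435 8.790
4 3 30.747 -3.686
5 3 -39.038 12.425
6 3 54.293 -9.579
7 3 -69.805 19.484
8 3 96.018 -19.315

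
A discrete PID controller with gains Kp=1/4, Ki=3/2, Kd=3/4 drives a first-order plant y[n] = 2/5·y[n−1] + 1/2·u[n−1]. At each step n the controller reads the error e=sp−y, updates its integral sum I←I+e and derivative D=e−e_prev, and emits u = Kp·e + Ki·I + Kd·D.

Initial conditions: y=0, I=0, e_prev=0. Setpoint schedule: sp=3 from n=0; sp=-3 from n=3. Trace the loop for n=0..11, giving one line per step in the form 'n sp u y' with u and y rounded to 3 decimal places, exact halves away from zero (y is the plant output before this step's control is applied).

0 3 7.500 0.000
1 3 0.375 3.750
2 3 7.219 1.688
3 -3 -13.852 4.284
4 -3 5.411 -5.212
5 -3 -12.975 0.620
6 -3 3.118 -6.239
7 -3 -10.424 -0.937
8 -3 2.083 -5.587
9 -3 -8.508 -1.193
10 -3 0.922 -4.731
11 -3 -7.384 -1.431

(exact arithmetic carried between steps; '≈' marks a value shown rounded to 6 d.p. or computed from one; I and e_prev carry over from the previous line; the table rounds u and y to 3 d.p., halves away from zero)
n=0: y=0, sp=3, e=sp−y=3; I=3, D=e−e_prev=3; u=1/4·3+3/2·3+3/4·3=7.5; next y=2/5·0+1/2·7.5=3.75
n=1: y=3.75, sp=3, e=sp−y=-0.75; I=2.25, D=e−e_prev=-3.75; u=1/4·(-0.75)+3/2·2.25+3/4·(-3.75)=0.375; next y=2/5·3.75+1/2·0.375=1.6875
n=2: y=1.6875, sp=3, e=sp−y=1.3125; I=3.5625, D=e−e_prev=2.0625; u=1/4·1.3125+3/2·3.5625+3/4·2.0625=7.21875; next y=2/5·1.6875+1/2·7.21875=4.284375
n=3: y=4.284375, sp=-3, e=sp−y=-7.284375; I=-3.721875, D=e−e_prev=-8.596875; u=1/4·(-7.284375)+3/2·(-3.721875)+3/4·(-8.596875)≈-13.851563; next y=2/5·4.284375+1/2·(-13.851563)≈-5.212031
n=4: y≈-5.212031, sp=-3, e=sp−y≈2.212031; I≈-1.509844, D=e−e_prev≈9.496406; u=1/4·2.212031+3/2·(-1.509844)+3/4·9.496406≈5.410547; next y=2/5·(-5.212031)+1/2·5.410547≈0.620461
n=5: y≈0.620461, sp=-3, e=sp−y≈-3.620461; I≈-5.130305, D=e−e_prev≈-5.832492; u=1/4·(-3.620461)+3/2·(-5.130305)+3/4·(-5.832492)≈-12.974941; next y=2/5·0.620461+1/2·(-12.974941)≈-6.239286
n=6: y≈-6.239286, sp=-3, e=sp−y≈3.239286; I≈-1.891018, D=e−e_prev≈6.859747; u=1/4·3.239286+3/2·(-1.891018)+3/4·6.859747≈3.118104; next y=2/5·(-6.239286)+1/2·3.118104≈-0.936662
n=7: y≈-0.936662, sp=-3, e=sp−y≈-2.063338; I≈-3.954356, D=e−e_prev≈-5.302624; u=1/4·(-2.063338)+3/2·(-3.954356)+3/4·(-5.302624)≈-10.424337; next y=2/5·(-0.936662)+1/2·(-10.424337)≈-5.586833
n=8: y≈-5.586833, sp=-3, e=sp−y≈2.586833; I≈-1.367523, D=e−e_prev≈4.650171; u=1/4·2.586833+3/2·(-1.367523)+3/4·4.650171≈2.083052; next y=2/5·(-5.586833)+1/2·2.083052≈-1.193207
n=9: y≈-1.193207, sp=-3, e=sp−y≈-1.806793; I≈-3.174316, D=e−e_prev≈-4.393626; u=1/4·(-1.806793)+3/2·(-3.174316)+3/4·(-4.393626)≈-8.508391; next y=2/5·(-1.193207)+1/2·(-8.508391)≈-4.731478
n=10: y≈-4.731478, sp=-3, e=sp−y≈1.731478; I≈-1.442837, D=e−e_prev≈3.538271; u=1/4·1.731478+3/2·(-1.442837)+3/4·3.538271≈0.922317; next y=2/5·(-4.731478)+1/2·0.922317≈-1.431433
n=11: y≈-1.431433, sp=-3, e=sp−y≈-1.568567; I≈-3.011404, D=e−e_prev≈-3.300046; u=1/4·(-1.568567)+3/2·(-3.011404)+3/4·(-3.300046)≈-7.384283; next y=2/5·(-1.431433)+1/2·(-7.384283)≈-4.264714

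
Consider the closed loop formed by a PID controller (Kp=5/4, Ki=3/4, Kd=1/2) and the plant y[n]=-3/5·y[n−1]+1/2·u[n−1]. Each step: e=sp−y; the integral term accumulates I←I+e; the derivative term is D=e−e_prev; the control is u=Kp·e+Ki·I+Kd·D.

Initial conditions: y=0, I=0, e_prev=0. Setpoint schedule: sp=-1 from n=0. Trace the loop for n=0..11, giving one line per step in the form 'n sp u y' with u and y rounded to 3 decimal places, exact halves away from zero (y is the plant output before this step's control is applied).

(exact arithmetic carried between steps; '≈' marks a value shown rounded to 6 d.p. or computed from one; I and e_prev carry over from the previous line; the table rounds u and y to 3 d.p., halves away from zero)
n=0: y=0, sp=-1, e=sp−y=-1; I=-1, D=e−e_prev=-1; u=5/4·(-1)+3/4·(-1)+1/2·(-1)=-2.5; next y=-3/5·0+1/2·(-2.5)=-1.25
n=1: y=-1.25, sp=-1, e=sp−y=0.25; I=-0.75, D=e−e_prev=1.25; u=5/4·0.25+3/4·(-0.75)+1/2·1.25=0.375; next y=-3/5·(-1.25)+1/2·0.375=0.9375
n=2: y=0.9375, sp=-1, e=sp−y=-1.9375; I=-2.6875, D=e−e_prev=-2.1875; u=5/4·(-1.9375)+3/4·(-2.6875)+1/2·(-2.1875)=-5.53125; next y=-3/5·0.9375+1/2·(-5.53125)=-3.328125
n=3: y=-3.328125, sp=-1, e=sp−y=2.328125; I=-0.359375, D=e−e_prev=4.265625; u=5/4·2.328125+3/4·(-0.359375)+1/2·4.265625≈4.773438; next y=-3/5·(-3.328125)+1/2·4.773438≈4.383594
n=4: y≈4.383594, sp=-1, e=sp−y≈-5.383594; I≈-5.742969, D=e−e_prev≈-7.711719; u=5/4·(-5.383594)+3/4·(-5.742969)+1/2·(-7.711719)≈-14.892578; next y=-3/5·4.383594+1/2·(-14.892578)≈-10.076445
n=5: y≈-10.076445, sp=-1, e=sp−y≈9.076445; I≈3.333477, D=e−e_prev≈14.460039; u=5/4·9.076445+3/4·3.333477+1/2·14.460039≈21.075684; next y=-3/5·(-10.076445)+1/2·21.075684≈16.583709
n=6: y≈16.583709, sp=-1, e=sp−y≈-17.583709; I≈-14.250232, D=e−e_prev≈-26.660154; u=5/4·(-17.583709)+3/4·(-14.250232)+1/2·(-26.660154)≈-45.997388; next y=-3/5·16.583709+1/2·(-45.997388)≈-32.948919
n=7: y≈-32.948919, sp=-1, e=sp−y≈31.948919; I≈17.698687, D=e−e_prev≈49.532628; u=5/4·31.948919+3/4·17.698687+1/2·49.532628≈77.976478; next y=-3/5·(-32.948919)+1/2·77.976478≈58.757591
n=8: y≈58.757591, sp=-1, e=sp−y≈-59.757591; I≈-42.058904, D=e−e_prev≈-91.706510; u=5/4·(-59.757591)+3/4·(-42.058904)+1/2·(-91.706510)≈-152.094421; next y=-3/5·58.757591+1/2·(-152.094421)≈-111.301765
n=9: y≈-111.301765, sp=-1, e=sp−y≈110.301765; I≈68.242861, D=e−e_prev≈170.059356; u=5/4·110.301765+3/4·68.242861+1/2·170.059356≈274.089030; next y=-3/5·(-111.301765)+1/2·274.089030≈203.825574
n=10: y≈203.825574, sp=-1, e=sp−y≈-204.825574; I≈-136.582713, D=e−e_prev≈-315.127339; u=5/4·(-204.825574)+3/4·(-136.582713)+1/2·(-315.127339)≈-516.032672; next y=-3/5·203.825574+1/2·(-516.032672)≈-380.311680
n=11: y≈-380.311680, sp=-1, e=sp−y≈379.311680; I≈242.728967, D=e−e_prev≈584.137254; u=5/4·379.311680+3/4·242.728967+1/2·584.137254≈948.254953; next y=-3/5·(-380.311680)+1/2·948.254953≈702.314485

0 -1 -2.500 0.000
1 -1 0.375 -1.250
2 -1 -5.531 0.938
3 -1 4.773 -3.328
4 -1 -14.893 4.384
5 -1 21.076 -10.076
6 -1 -45.997 16.584
7 -1 77.976 -32.949
8 -1 -152.094 58.758
9 -1 274.089 -111.302
10 -1 -516.033 203.826
11 -1 948.255 -380.312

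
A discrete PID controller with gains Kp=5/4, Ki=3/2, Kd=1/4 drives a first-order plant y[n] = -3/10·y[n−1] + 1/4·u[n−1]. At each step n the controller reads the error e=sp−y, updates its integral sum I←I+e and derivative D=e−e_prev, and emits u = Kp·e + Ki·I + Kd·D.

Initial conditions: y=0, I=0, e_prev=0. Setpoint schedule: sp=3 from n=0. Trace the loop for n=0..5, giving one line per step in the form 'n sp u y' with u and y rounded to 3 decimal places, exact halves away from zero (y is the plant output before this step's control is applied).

0 3 9.000 0.000
1 3 6.000 2.250
2 3 11.963 0.825
3 3 9.114 2.743
4 3 13.842 1.456
5 3 11.132 3.024

(exact arithmetic carried between steps; '≈' marks a value shown rounded to 6 d.p. or computed from one; I and e_prev carry over from the previous line; the table rounds u and y to 3 d.p., halves away from zero)
n=0: y=0, sp=3, e=sp−y=3; I=3, D=e−e_prev=3; u=5/4·3+3/2·3+1/4·3=9; next y=-3/10·0+1/4·9=2.25
n=1: y=2.25, sp=3, e=sp−y=0.75; I=3.75, D=e−e_prev=-2.25; u=5/4·0.75+3/2·3.75+1/4·(-2.25)=6; next y=-3/10·2.25+1/4·6=0.825
n=2: y=0.825, sp=3, e=sp−y=2.175; I=5.925, D=e−e_prev=1.425; u=5/4·2.175+3/2·5.925+1/4·1.425=11.9625; next y=-3/10·0.825+1/4·11.9625=2.743125
n=3: y=2.743125, sp=3, e=sp−y=0.256875; I=6.181875, D=e−e_prev=-1.918125; u=5/4·0.256875+3/2·6.181875+1/4·(-1.918125)=9.114375; next y=-3/10·2.743125+1/4·9.114375≈1.455656
n=4: y≈1.455656, sp=3, e=sp−y≈1.544344; I≈7.726219, D=e−e_prev≈1.287469; u=5/4·1.544344+3/2·7.726219+1/4·1.287469≈13.841625; next y=-3/10·1.455656+1/4·13.841625≈3.023709
n=5: y≈3.023709, sp=3, e=sp−y≈-0.023709; I≈7.702509, D=e−e_prev≈-1.568053; u=5/4·(-0.023709)+3/2·7.702509+1/4·(-1.568053)≈11.132114; next y=-3/10·3.023709+1/4·11.132114≈1.875916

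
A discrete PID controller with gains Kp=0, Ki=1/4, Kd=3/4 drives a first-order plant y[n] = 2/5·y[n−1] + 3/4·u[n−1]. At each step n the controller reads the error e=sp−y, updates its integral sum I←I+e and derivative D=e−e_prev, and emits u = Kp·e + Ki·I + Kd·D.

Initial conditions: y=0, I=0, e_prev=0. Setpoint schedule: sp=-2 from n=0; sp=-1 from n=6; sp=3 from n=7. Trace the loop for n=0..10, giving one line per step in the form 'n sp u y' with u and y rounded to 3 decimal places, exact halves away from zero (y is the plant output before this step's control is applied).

0 -2 -2.000 0.000
1 -2 0.500 -1.500
2 -2 -2.025 -0.225
3 -2 -0.129 -1.609
4 -2 -2.133 -0.740
5 -2 -0.641 -1.896
6 -1 -1.191 -1.239
7 3 2.761 -1.388
8 3 -2.158 1.516
9 3 2.919 -1.012
10 3 -0.770 1.785

(exact arithmetic carried between steps; '≈' marks a value shown rounded to 6 d.p. or computed from one; I and e_prev carry over from the previous line; the table rounds u and y to 3 d.p., halves away from zero)
n=0: y=0, sp=-2, e=sp−y=-2; I=-2, D=e−e_prev=-2; u=0·(-2)+1/4·(-2)+3/4·(-2)=-2; next y=2/5·0+3/4·(-2)=-1.5
n=1: y=-1.5, sp=-2, e=sp−y=-0.5; I=-2.5, D=e−e_prev=1.5; u=0·(-0.5)+1/4·(-2.5)+3/4·1.5=0.5; next y=2/5·(-1.5)+3/4·0.5=-0.225
n=2: y=-0.225, sp=-2, e=sp−y=-1.775; I=-4.275, D=e−e_prev=-1.275; u=0·(-1.775)+1/4·(-4.275)+3/4·(-1.275)=-2.025; next y=2/5·(-0.225)+3/4·(-2.025)=-1.60875
n=3: y=-1.60875, sp=-2, e=sp−y=-0.39125; I=-4.66625, D=e−e_prev=1.38375; u=0·(-0.39125)+1/4·(-4.66625)+3/4·1.38375=-0.12875; next y=2/5·(-1.60875)+3/4·(-0.12875)≈-0.740063
n=4: y≈-0.740063, sp=-2, e=sp−y≈-1.259938; I≈-5.926188, D=e−e_prev≈-0.868688; u=0·(-1.259938)+1/4·(-5.926188)+3/4·(-0.868688)≈-2.133063; next y=2/5·(-0.740063)+3/4·(-2.133063)≈-1.895822
n=5: y≈-1.895822, sp=-2, e=sp−y≈-0.104178; I≈-6.030366, D=e−e_prev≈1.155759; u=0·(-0.104178)+1/4·(-6.030366)+3/4·1.155759≈-0.640772; next y=2/5·(-1.895822)+3/4·(-0.640772)≈-1.238908
n=6: y≈-1.238908, sp=-1, e=sp−y≈0.238908; I≈-5.791458, D=e−e_prev≈0.343086; u=0·0.238908+1/4·(-5.791458)+3/4·0.343086≈-1.190550; next y=2/5·(-1.238908)+3/4·(-1.190550)≈-1.388476
n=7: y≈-1.388476, sp=3, e=sp−y≈4.388476; I≈-1.402982, D=e−e_prev≈4.149568; u=0·4.388476+1/4·(-1.402982)+3/4·4.149568≈2.761430; next y=2/5·(-1.388476)+3/4·2.761430≈1.515683
n=8: y≈1.515683, sp=3, e=sp−y≈1.484317; I≈0.081335, D=e−e_prev≈-2.904158; u=0·1.484317+1/4·0.081335+3/4·(-2.904158)≈-2.157785; next y=2/5·1.515683+3/4·(-2.157785)≈-1.012066
n=9: y≈-1.012066, sp=3, e=sp−y≈4.012066; I≈4.093401, D=e−e_prev≈2.527748; u=0·4.012066+1/4·4.093401+3/4·2.527748≈2.919161; next y=2/5·(-1.012066)+3/4·2.919161≈1.784545
n=10: y≈1.784545, sp=3, e=sp−y≈1.215455; I≈5.308856, D=e−e_prev≈-2.796610; u=0·1.215455+1/4·5.308856+3/4·(-2.796610)≈-0.770244; next y=2/5·1.784545+3/4·(-0.770244)≈0.136135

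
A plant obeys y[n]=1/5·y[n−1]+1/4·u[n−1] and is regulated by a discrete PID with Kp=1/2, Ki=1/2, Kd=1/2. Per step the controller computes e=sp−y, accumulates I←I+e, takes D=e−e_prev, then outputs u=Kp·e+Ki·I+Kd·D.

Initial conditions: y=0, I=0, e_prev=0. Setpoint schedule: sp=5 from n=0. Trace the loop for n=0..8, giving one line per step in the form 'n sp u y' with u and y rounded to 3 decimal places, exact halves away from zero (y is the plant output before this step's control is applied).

0 5 7.500 0.000
1 5 4.688 1.875
2 5 7.680 1.547
3 5 8.219 2.229
4 5 9.538 2.500
5 5 10.347 2.885
6 5 11.178 3.164
7 5 11.841 3.427
8 5 12.431 3.646

(exact arithmetic carried between steps; '≈' marks a value shown rounded to 6 d.p. or computed from one; I and e_prev carry over from the previous line; the table rounds u and y to 3 d.p., halves away from zero)
n=0: y=0, sp=5, e=sp−y=5; I=5, D=e−e_prev=5; u=1/2·5+1/2·5+1/2·5=7.5; next y=1/5·0+1/4·7.5=1.875
n=1: y=1.875, sp=5, e=sp−y=3.125; I=8.125, D=e−e_prev=-1.875; u=1/2·3.125+1/2·8.125+1/2·(-1.875)=4.6875; next y=1/5·1.875+1/4·4.6875=1.546875
n=2: y=1.546875, sp=5, e=sp−y=3.453125; I=11.578125, D=e−e_prev=0.328125; u=1/2·3.453125+1/2·11.578125+1/2·0.328125≈7.679688; next y=1/5·1.546875+1/4·7.679688≈2.229297
n=3: y≈2.229297, sp=5, e=sp−y≈2.770703; I≈14.348828, D=e−e_prev≈-0.682422; u=1/2·2.770703+1/2·14.348828+1/2·(-0.682422)≈8.218555; next y=1/5·2.229297+1/4·8.218555≈2.500498
n=4: y≈2.500498, sp=5, e=sp−y≈2.499502; I≈16.848330, D=e−e_prev≈-0.271201; u=1/2·2.499502+1/2·16.848330+1/2·(-0.271201)≈9.538315; next y=1/5·2.500498+1/4·9.538315≈2.884678
n=5: y≈2.884678, sp=5, e=sp−y≈2.115322; I≈18.963652, D=e−e_prev≈-0.384180; u=1/2·2.115322+1/2·18.963652+1/2·(-0.384180)≈10.347396; next y=1/5·2.884678+1/4·10.347396≈3.163785
n=6: y≈3.163785, sp=5, e=sp−y≈1.836215; I≈20.799867, D=e−e_prev≈-0.279106; u=1/2·1.836215+1/2·20.799867+1/2·(-0.279106)≈11.178488; next y=1/5·3.163785+1/4·11.178488≈3.427379
n=7: y≈3.427379, sp=5, e=sp−y≈1.572621; I≈22.372488, D=e−e_prev≈-0.263594; u=1/2·1.572621+1/2·22.372488+1/2·(-0.263594)≈11.840757; next y=1/5·3.427379+1/4·11.840757≈3.645665
n=8: y≈3.645665, sp=5, e=sp−y≈1.354335; I≈23.726823, D=e−e_prev≈-0.218286; u=1/2·1.354335+1/2·23.726823+1/2·(-0.218286)≈12.431436; next y=1/5·3.645665+1/4·12.431436≈3.836992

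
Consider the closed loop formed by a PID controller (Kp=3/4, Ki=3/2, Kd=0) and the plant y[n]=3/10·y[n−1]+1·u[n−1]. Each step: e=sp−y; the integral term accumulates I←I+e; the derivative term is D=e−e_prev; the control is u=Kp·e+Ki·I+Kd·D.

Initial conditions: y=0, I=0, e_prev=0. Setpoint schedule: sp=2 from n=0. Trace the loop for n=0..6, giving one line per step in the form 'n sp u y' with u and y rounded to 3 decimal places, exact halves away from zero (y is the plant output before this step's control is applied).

(exact arithmetic carried between steps; '≈' marks a value shown rounded to 6 d.p. or computed from one; I and e_prev carry over from the previous line; the table rounds u and y to 3 d.p., halves away from zero)
n=0: y=0, sp=2, e=sp−y=2; I=2, D=e−e_prev=2; u=3/4·2+3/2·2+0·2=4.5; next y=3/10·0+1·4.5=4.5
n=1: y=4.5, sp=2, e=sp−y=-2.5; I=-0.5, D=e−e_prev=-4.5; u=3/4·(-2.5)+3/2·(-0.5)+0·(-4.5)=-2.625; next y=3/10·4.5+1·(-2.625)=-1.275
n=2: y=-1.275, sp=2, e=sp−y=3.275; I=2.775, D=e−e_prev=5.775; u=3/4·3.275+3/2·2.775+0·5.775=6.61875; next y=3/10·(-1.275)+1·6.61875=6.23625
n=3: y=6.23625, sp=2, e=sp−y=-4.23625; I=-1.46125, D=e−e_prev=-7.51125; u=3/4·(-4.23625)+3/2·(-1.46125)+0·(-7.51125)≈-5.369063; next y=3/10·6.23625+1·(-5.369063)≈-3.498188
n=4: y≈-3.498188, sp=2, e=sp−y≈5.498188; I≈4.036938, D=e−e_prev≈9.734438; u=3/4·5.498188+3/2·4.036938+0·9.734438≈10.179047; next y=3/10·(-3.498188)+1·10.179047≈9.129591
n=5: y≈9.129591, sp=2, e=sp−y≈-7.129591; I≈-3.092653, D=e−e_prev≈-12.627778; u=3/4·(-7.129591)+3/2·(-3.092653)+0·(-12.627778)≈-9.986173; next y=3/10·9.129591+1·(-9.986173)≈-7.247295
n=6: y≈-7.247295, sp=2, e=sp−y≈9.247295; I≈6.154642, D=e−e_prev≈16.376886; u=3/4·9.247295+3/2·6.154642+0·16.376886≈16.167435; next y=3/10·(-7.247295)+1·16.167435≈13.993246

0 2 4.500 0.000
1 2 -2.625 4.500
2 2 6.619 -1.275
3 2 -5.369 6.236
4 2 10.179 -3.498
5 2 -9.986 9.130
6 2 16.167 -7.247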